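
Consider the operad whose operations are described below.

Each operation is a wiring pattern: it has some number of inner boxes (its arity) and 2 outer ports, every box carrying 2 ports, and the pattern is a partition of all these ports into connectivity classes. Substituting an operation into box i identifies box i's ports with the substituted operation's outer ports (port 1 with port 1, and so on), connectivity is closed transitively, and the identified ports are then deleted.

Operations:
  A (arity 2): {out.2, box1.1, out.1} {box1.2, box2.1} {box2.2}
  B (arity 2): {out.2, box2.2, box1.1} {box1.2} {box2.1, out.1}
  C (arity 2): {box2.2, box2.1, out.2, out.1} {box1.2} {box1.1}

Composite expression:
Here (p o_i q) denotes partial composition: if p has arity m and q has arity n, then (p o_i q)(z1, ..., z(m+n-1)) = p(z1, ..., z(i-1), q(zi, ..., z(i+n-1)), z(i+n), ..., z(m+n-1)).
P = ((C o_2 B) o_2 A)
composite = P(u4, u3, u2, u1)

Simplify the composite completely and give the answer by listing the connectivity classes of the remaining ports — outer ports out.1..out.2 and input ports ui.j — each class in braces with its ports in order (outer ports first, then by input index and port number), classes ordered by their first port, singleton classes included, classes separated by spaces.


After gluing at C, chains via deleted ports link the u-ports.
composing A on (u3, u2), with out.j its own outer ports: {out.1, out.2, u3.1} {u2.1, u3.2} {u2.2}
composing B on (u3, u2, u1), with out.j its own outer ports: {out.1, u1.1} {out.2, u1.2, u3.1} {u2.1, u3.2} {u2.2}
composing C on (u4, u3, u2, u1), with out.j its own outer ports: {out.1, out.2, u1.1, u1.2, u3.1} {u2.1, u3.2} {u2.2} {u4.1} {u4.2}

{out.1, out.2, u1.1, u1.2, u3.1} {u2.1, u3.2} {u2.2} {u4.1} {u4.2}


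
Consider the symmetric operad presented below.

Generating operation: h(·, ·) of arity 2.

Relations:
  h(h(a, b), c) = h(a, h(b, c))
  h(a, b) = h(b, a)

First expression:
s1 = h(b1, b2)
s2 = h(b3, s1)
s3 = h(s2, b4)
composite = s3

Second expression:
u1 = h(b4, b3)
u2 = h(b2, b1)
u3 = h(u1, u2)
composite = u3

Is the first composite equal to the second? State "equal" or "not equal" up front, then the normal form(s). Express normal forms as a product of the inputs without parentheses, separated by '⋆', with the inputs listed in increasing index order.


equal; both compose to b1 ⋆ b2 ⋆ b3 ⋆ b4


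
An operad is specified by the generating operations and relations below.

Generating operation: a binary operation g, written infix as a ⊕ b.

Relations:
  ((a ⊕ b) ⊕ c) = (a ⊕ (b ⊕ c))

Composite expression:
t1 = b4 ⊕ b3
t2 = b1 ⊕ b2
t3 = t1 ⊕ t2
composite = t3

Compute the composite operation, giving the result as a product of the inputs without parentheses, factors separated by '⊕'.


Every regrouping of g is equal, so read the b-inputs in written order.
(b4 ⊕ b3) flattens to b4 ⊕ b3
(b1 ⊕ b2) flattens to b1 ⊕ b2
((b4 ⊕ b3) ⊕ (b1 ⊕ b2)) flattens to b4 ⊕ b3 ⊕ b1 ⊕ b2

b4 ⊕ b3 ⊕ b1 ⊕ b2


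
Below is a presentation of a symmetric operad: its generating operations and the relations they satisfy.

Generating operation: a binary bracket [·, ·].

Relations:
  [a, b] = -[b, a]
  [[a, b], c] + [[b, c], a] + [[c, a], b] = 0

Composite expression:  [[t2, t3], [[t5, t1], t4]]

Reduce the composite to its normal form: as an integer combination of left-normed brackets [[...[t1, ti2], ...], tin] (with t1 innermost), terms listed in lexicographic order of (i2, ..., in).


[[[[t1, t5], t4], t2], t3] - [[[[t1, t5], t4], t3], t2]


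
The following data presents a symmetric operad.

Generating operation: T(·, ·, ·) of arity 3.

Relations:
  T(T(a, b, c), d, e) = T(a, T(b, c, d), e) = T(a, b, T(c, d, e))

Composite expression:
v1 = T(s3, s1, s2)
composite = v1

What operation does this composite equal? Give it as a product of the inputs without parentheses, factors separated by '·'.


The T-tree's shape is irrelevant; the s-reading-order decides.
T(s3, s1, s2) collapses to s3 · s1 · s2

s3 · s1 · s2


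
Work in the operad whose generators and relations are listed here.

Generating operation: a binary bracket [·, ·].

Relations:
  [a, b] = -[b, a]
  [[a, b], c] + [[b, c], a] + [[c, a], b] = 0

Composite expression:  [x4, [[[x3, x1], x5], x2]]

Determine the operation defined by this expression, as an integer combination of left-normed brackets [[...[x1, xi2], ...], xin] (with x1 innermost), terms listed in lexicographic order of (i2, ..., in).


Antisymmetry and Jacobi reduce to x1-anchored left-normed brackets.
Composite bracket: [x4, [[[x3, x1], x5], x2]]
Each bracket splits as ab - ba, giving 16 signed words (2^4 = 16).
Words beginning with x1 determine it all:
  x1x3x5x2x4 appears with sign +1, giving the term +[[[[x1, x3], x5], x2], x4]

[[[[x1, x3], x5], x2], x4]


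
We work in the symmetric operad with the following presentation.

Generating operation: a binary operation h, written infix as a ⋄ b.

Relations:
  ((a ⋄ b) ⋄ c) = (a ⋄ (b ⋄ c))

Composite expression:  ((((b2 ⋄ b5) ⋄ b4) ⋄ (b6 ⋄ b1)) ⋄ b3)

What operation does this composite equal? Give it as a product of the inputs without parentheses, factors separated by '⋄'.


b2 ⋄ b5 ⋄ b4 ⋄ b6 ⋄ b1 ⋄ b3

Every regrouping of h is equal, so read the b-inputs in written order.
(b2 ⋄ b5) spells out as b2 ⋄ b5
((b2 ⋄ b5) ⋄ b4) spells out as b2 ⋄ b5 ⋄ b4
(b6 ⋄ b1) spells out as b6 ⋄ b1
(((b2 ⋄ b5) ⋄ b4) ⋄ (b6 ⋄ b1)) spells out as b2 ⋄ b5 ⋄ b4 ⋄ b6 ⋄ b1
((((b2 ⋄ b5) ⋄ b4) ⋄ (b6 ⋄ b1)) ⋄ b3) spells out as b2 ⋄ b5 ⋄ b4 ⋄ b6 ⋄ b1 ⋄ b3


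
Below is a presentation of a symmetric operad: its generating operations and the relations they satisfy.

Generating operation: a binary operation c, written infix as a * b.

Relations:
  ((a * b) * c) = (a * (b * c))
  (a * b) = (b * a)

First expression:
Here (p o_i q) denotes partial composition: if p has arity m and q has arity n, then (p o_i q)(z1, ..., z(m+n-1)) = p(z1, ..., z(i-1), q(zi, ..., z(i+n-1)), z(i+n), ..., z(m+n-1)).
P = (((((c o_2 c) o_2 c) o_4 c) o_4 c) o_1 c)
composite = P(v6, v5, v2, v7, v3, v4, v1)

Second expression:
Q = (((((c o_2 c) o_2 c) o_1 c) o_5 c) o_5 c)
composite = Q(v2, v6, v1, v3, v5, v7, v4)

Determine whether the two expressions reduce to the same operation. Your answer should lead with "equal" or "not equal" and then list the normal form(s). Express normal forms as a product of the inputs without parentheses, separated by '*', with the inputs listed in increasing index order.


equal; the common form is v1 * v2 * v3 * v4 * v5 * v6 * v7

The first expression, normalized: v1 * v2 * v3 * v4 * v5 * v6 * v7
The second expression, normalized: v1 * v2 * v3 * v4 * v5 * v6 * v7
Same normal form: equal.


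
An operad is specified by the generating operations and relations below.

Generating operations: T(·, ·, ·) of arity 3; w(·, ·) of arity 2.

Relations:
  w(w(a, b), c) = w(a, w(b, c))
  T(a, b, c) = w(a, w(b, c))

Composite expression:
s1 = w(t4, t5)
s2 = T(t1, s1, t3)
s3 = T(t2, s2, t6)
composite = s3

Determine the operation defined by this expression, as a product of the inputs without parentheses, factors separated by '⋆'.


Every regrouping of T is equal, so read the t-inputs in written order.
w(t4, t5) unparenthesizes to t4 ⋆ t5
T(t1, w(t4, t5), t3) unparenthesizes to t1 ⋆ t4 ⋆ t5 ⋆ t3
T(t2, T(t1, w(t4, t5), t3), t6) unparenthesizes to t2 ⋆ t1 ⋆ t4 ⋆ t5 ⋆ t3 ⋆ t6

t2 ⋆ t1 ⋆ t4 ⋆ t5 ⋆ t3 ⋆ t6


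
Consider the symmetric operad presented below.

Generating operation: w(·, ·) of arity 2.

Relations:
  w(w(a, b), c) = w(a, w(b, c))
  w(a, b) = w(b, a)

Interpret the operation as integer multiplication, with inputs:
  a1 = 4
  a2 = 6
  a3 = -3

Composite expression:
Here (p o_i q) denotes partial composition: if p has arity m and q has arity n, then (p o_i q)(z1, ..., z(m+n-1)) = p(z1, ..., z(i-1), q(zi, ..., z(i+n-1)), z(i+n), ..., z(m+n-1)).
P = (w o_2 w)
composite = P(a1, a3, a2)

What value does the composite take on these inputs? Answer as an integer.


w(a3, a2) = -18
w(a1, w(a3, a2)) = -72

-72


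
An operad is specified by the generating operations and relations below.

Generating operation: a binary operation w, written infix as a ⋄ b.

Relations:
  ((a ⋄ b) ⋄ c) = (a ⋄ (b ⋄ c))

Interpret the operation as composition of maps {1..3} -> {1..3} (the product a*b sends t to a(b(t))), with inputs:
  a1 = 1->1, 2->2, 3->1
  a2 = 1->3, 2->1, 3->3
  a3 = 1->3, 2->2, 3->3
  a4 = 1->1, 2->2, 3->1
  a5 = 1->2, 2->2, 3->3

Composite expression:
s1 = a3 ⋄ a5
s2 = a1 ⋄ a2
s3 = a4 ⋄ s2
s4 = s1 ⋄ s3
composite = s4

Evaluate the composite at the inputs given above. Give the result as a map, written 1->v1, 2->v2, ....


1->2, 2->2, 3->2


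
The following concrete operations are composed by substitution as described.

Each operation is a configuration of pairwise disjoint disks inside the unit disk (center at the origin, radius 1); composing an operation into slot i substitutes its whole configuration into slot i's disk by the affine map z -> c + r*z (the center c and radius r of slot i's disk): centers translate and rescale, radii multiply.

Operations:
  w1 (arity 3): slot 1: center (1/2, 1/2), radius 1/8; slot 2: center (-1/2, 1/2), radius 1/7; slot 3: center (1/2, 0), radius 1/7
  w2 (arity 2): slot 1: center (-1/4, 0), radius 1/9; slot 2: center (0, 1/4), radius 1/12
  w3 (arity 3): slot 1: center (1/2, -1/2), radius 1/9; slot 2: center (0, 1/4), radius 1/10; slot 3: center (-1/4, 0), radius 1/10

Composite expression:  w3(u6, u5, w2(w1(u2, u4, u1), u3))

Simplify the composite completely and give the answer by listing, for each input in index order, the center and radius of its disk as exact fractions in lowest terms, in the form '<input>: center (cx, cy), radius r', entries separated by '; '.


u1: center (-97/360, 0), radius 1/630; u2: center (-97/360, 1/180), radius 1/720; u3: center (-1/4, 1/40), radius 1/120; u4: center (-101/360, 1/180), radius 1/630; u5: center (0, 1/4), radius 1/10; u6: center (1/2, -1/2), radius 1/9

Below w3, radii multiply path by path; the u-disk centers shift.
u6 passes through 1 substitution, ending at center (1/2, -1/2), radius 1/9
u5 passes through 1 substitution, ending at center (0, 1/4), radius 1/10
u2 passes through 3 substitutions, ending at center (-97/360, 1/180), radius 1/720
u4 passes through 3 substitutions, ending at center (-101/360, 1/180), radius 1/630
u1 passes through 3 substitutions, ending at center (-97/360, 0), radius 1/630
u3 passes through 2 substitutions, ending at center (-1/4, 1/40), radius 1/120


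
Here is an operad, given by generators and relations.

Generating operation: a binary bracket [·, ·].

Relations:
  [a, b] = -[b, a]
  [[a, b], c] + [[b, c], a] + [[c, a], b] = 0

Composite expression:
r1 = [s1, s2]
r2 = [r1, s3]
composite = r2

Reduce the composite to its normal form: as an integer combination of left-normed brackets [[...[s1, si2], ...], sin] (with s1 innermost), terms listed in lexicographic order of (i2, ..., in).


Skip Jacobi rewriting: expand, keep s1-initial words, read off terms.
Composite bracket: [[s1, s2], s3]
Under [a, b] = ab - ba we get 4 signed associative words (2^2 = 4).
Only words starting with s1 matter:
  sign of s1s2s3 is +1, so it contributes +[[s1, s2], s3]

[[s1, s2], s3]


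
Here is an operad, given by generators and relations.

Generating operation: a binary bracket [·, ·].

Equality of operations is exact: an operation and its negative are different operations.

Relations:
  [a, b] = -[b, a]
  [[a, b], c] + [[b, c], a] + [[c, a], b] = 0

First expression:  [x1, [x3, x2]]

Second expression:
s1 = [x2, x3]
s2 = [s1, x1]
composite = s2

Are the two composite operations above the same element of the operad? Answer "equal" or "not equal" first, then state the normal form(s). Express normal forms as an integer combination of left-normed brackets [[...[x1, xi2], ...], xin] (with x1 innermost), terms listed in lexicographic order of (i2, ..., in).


equal; the common form is -[[x1, x2], x3] + [[x1, x3], x2]

Reducing the first expression gives -[[x1, x2], x3] + [[x1, x3], x2]
Reducing the second expression gives -[[x1, x2], x3] + [[x1, x3], x2]
Both agree, so they are equal.


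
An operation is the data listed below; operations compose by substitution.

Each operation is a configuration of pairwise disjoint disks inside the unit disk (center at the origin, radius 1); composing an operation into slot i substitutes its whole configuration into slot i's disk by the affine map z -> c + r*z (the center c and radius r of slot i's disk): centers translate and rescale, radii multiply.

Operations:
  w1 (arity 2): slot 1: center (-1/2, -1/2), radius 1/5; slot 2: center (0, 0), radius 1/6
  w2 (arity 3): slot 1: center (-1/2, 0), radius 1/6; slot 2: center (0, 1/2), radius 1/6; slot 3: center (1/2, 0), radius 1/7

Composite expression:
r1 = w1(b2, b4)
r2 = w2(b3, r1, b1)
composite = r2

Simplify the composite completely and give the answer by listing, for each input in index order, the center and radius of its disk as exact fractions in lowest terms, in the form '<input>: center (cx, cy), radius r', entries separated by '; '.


b1: center (1/2, 0), radius 1/7; b2: center (-1/12, 5/12), radius 1/30; b3: center (-1/2, 0), radius 1/6; b4: center (0, 1/2), radius 1/36

Only the slot chain above each b matters under w2; compose those maps.
input b3: applying the 1 nested substitution gives center (-1/2, 0), radius 1/6
input b2: applying the 2 nested substitutions gives center (-1/12, 5/12), radius 1/30
input b4: applying the 2 nested substitutions gives center (0, 1/2), radius 1/36
input b1: applying the 1 nested substitution gives center (1/2, 0), radius 1/7


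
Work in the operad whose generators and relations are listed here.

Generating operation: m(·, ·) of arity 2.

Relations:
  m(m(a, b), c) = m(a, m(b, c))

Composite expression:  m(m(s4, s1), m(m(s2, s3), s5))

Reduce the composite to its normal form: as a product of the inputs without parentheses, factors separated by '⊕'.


s4 ⊕ s1 ⊕ s2 ⊕ s3 ⊕ s5

Key point: m is associative — brackets drop, the s-order remains.
m(s4, s1) collapses to s4 ⊕ s1
m(s2, s3) collapses to s2 ⊕ s3
m(m(s2, s3), s5) collapses to s2 ⊕ s3 ⊕ s5
m(m(s4, s1), m(m(s2, s3), s5)) collapses to s4 ⊕ s1 ⊕ s2 ⊕ s3 ⊕ s5


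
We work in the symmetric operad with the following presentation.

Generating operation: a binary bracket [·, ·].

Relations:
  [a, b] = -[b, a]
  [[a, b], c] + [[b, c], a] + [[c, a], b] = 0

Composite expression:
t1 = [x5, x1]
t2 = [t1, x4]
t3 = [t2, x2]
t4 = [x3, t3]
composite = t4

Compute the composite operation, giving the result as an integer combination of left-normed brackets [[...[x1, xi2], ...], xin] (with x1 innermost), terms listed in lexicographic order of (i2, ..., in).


[[[[x1, x5], x4], x2], x3]


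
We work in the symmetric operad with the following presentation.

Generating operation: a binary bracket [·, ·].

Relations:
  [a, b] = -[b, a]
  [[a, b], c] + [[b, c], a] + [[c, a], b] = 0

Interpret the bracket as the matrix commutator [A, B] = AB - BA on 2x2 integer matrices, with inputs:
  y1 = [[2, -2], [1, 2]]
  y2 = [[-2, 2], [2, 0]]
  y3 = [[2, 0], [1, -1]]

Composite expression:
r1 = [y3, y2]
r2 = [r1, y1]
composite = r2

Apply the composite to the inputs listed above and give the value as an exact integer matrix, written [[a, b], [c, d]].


[[-10, 8], [4, 10]]

[y3, y2] = [[-2, 6], [-8, 2]]
[[y3, y2], y1] = [[-10, 8], [4, 10]]


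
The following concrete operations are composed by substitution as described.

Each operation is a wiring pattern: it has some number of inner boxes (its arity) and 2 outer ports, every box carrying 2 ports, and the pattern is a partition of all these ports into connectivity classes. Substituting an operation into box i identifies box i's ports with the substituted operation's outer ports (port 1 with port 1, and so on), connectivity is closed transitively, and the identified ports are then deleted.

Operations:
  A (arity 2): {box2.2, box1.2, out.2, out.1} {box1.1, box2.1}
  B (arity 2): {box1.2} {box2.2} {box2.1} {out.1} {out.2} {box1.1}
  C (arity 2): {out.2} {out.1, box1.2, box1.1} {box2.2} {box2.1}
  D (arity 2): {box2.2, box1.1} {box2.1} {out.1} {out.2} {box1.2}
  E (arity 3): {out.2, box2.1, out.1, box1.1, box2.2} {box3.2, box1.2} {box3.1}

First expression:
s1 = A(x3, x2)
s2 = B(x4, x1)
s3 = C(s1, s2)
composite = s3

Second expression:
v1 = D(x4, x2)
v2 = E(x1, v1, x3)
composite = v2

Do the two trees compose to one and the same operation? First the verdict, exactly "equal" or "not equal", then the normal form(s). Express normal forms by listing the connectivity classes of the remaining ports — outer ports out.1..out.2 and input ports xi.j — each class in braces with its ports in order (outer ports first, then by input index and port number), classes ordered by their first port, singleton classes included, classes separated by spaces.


not equal: they reduce to {out.1, x2.2, x3.2} {out.2} {x1.1} {x1.2} {x2.1, x3.1} {x4.1} {x4.2} and {out.1, out.2, x1.1} {x1.2, x3.2} {x2.1} {x2.2, x4.1} {x3.1} {x4.2}

The first expression reduces to {out.1, x2.2, x3.2} {out.2} {x1.1} {x1.2} {x2.1, x3.1} {x4.1} {x4.2}
The second expression reduces to {out.1, out.2, x1.1} {x1.2, x3.2} {x2.1} {x2.2, x4.1} {x3.1} {x4.2}
Distinct normal forms: not equal.


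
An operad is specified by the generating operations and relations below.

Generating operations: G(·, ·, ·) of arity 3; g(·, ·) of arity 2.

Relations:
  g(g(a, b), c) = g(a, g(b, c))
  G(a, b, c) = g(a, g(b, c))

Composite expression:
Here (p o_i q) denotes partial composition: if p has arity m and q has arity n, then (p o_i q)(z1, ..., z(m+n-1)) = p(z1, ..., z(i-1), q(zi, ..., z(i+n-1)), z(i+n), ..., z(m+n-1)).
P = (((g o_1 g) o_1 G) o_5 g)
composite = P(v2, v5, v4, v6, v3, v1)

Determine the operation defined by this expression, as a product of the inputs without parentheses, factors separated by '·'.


Under associativity of g, the answer is the v's in reading order.
G(v2, v5, v4) flattens to v2 · v5 · v4
g(G(v2, v5, v4), v6) flattens to v2 · v5 · v4 · v6
g(v3, v1) flattens to v3 · v1
g(g(G(v2, v5, v4), v6), g(v3, v1)) flattens to v2 · v5 · v4 · v6 · v3 · v1

v2 · v5 · v4 · v6 · v3 · v1


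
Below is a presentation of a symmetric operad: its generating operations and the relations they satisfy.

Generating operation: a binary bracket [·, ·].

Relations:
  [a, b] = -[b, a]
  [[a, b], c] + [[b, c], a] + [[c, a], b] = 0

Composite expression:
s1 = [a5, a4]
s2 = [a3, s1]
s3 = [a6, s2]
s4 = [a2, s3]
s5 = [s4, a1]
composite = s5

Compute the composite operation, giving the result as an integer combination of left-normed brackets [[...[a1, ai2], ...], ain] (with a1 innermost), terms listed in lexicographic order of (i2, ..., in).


Skip Jacobi rewriting: expand, keep a1-initial words, read off terms.
Composite bracket: [[a2, [a6, [a3, [a5, a4]]]], a1]
Under [a, b] = ab - ba we get 32 signed associative words (2^5 = 32).
Words beginning with a1 determine it all:
  sign of a1a2a3a4a5a6 is -1, so it contributes -[[[[[a1, a2], a3], a4], a5], a6]
  sign of a1a2a3a5a4a6 is +1, so it contributes +[[[[[a1, a2], a3], a5], a4], a6]
  sign of a1a2a4a5a3a6 is +1, so it contributes +[[[[[a1, a2], a4], a5], a3], a6]
  sign of a1a2a5a4a3a6 is -1, so it contributes -[[[[[a1, a2], a5], a4], a3], a6]
  sign of a1a2a6a3a4a5 is +1, so it contributes +[[[[[a1, a2], a6], a3], a4], a5]
  sign of a1a2a6a3a5a4 is -1, so it contributes -[[[[[a1, a2], a6], a3], a5], a4]
  sign of a1a2a6a4a5a3 is -1, so it contributes -[[[[[a1, a2], a6], a4], a5], a3]
  sign of a1a2a6a5a4a3 is +1, so it contributes +[[[[[a1, a2], a6], a5], a4], a3]
  sign of a1a3a4a5a6a2 is +1, so it contributes +[[[[[a1, a3], a4], a5], a6], a2]
  sign of a1a3a5a4a6a2 is -1, so it contributes -[[[[[a1, a3], a5], a4], a6], a2]
  sign of a1a4a5a3a6a2 is -1, so it contributes -[[[[[a1, a4], a5], a3], a6], a2]
  sign of a1a5a4a3a6a2 is +1, so it contributes +[[[[[a1, a5], a4], a3], a6], a2]
  sign of a1a6a3a4a5a2 is -1, so it contributes -[[[[[a1, a6], a3], a4], a5], a2]
  sign of a1a6a3a5a4a2 is +1, so it contributes +[[[[[a1, a6], a3], a5], a4], a2]
  sign of a1a6a4a5a3a2 is +1, so it contributes +[[[[[a1, a6], a4], a5], a3], a2]
  sign of a1a6a5a4a3a2 is -1, so it contributes -[[[[[a1, a6], a5], a4], a3], a2]

-[[[[[a1, a2], a3], a4], a5], a6] + [[[[[a1, a2], a3], a5], a4], a6] + [[[[[a1, a2], a4], a5], a3], a6] - [[[[[a1, a2], a5], a4], a3], a6] + [[[[[a1, a2], a6], a3], a4], a5] - [[[[[a1, a2], a6], a3], a5], a4] - [[[[[a1, a2], a6], a4], a5], a3] + [[[[[a1, a2], a6], a5], a4], a3] + [[[[[a1, a3], a4], a5], a6], a2] - [[[[[a1, a3], a5], a4], a6], a2] - [[[[[a1, a4], a5], a3], a6], a2] + [[[[[a1, a5], a4], a3], a6], a2] - [[[[[a1, a6], a3], a4], a5], a2] + [[[[[a1, a6], a3], a5], a4], a2] + [[[[[a1, a6], a4], a5], a3], a2] - [[[[[a1, a6], a5], a4], a3], a2]


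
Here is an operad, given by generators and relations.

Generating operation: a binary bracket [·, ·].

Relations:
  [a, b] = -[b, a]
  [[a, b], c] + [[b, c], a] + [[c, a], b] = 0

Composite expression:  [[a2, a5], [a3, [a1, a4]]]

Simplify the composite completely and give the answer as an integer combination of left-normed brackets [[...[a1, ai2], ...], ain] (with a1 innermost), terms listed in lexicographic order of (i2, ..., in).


[[[[a1, a4], a3], a2], a5] - [[[[a1, a4], a3], a5], a2]

Expand each bracket as ab - ba; the a1-initial words give the coefficients.
Composite bracket: [[a2, a5], [a3, [a1, a4]]]
The bracket unfolds into 16 signed words via [a, b] = ab - ba (2^4 = 16).
Words beginning with a1 determine it all:
  sign of a1a4a3a2a5 is +1, so it contributes +[[[[a1, a4], a3], a2], a5]
  sign of a1a4a3a5a2 is -1, so it contributes -[[[[a1, a4], a3], a5], a2]


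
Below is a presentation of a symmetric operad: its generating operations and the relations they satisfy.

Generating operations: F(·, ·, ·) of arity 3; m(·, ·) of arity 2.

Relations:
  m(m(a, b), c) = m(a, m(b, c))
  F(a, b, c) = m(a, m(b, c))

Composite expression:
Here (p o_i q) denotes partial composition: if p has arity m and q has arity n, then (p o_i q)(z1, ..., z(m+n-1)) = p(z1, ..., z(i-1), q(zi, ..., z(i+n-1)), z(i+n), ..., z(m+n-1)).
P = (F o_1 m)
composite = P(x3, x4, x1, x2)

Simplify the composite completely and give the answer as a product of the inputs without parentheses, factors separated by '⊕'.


x3 ⊕ x4 ⊕ x1 ⊕ x2

Key point: F is associative — brackets drop, the x-order remains.
m(x3, x4) flattens to x3 ⊕ x4
F(m(x3, x4), x1, x2) flattens to x3 ⊕ x4 ⊕ x1 ⊕ x2


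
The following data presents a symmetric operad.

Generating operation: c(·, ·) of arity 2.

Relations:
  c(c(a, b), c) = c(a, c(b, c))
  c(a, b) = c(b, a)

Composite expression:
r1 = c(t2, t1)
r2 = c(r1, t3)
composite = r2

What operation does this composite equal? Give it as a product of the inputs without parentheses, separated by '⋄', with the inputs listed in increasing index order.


t1 ⋄ t2 ⋄ t3

Reordering under c is free, so list the t-inputs canonically.
c(t2, t1) reduces to t2 ⋄ t1
c(c(t2, t1), t3) reduces to t2 ⋄ t1 ⋄ t3
reordering the factors by index: t1 ⋄ t2 ⋄ t3


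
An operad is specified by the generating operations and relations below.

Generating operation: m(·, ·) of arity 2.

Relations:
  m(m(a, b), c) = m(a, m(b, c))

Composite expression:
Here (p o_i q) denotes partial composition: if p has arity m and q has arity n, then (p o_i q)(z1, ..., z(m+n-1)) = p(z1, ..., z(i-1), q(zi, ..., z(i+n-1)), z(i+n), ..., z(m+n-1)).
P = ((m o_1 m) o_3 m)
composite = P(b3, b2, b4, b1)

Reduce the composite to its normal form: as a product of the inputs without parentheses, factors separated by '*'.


b3 * b2 * b4 * b1

Key point: m is associative — brackets drop, the b-order remains.
m(b3, b2) spells out as b3 * b2
m(b4, b1) spells out as b4 * b1
m(m(b3, b2), m(b4, b1)) spells out as b3 * b2 * b4 * b1


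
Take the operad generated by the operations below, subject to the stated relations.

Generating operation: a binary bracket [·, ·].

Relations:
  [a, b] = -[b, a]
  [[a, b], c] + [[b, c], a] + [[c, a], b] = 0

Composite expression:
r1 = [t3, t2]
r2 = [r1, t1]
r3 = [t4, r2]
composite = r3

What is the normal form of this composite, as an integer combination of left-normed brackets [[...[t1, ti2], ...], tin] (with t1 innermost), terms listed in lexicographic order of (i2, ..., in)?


-[[[t1, t2], t3], t4] + [[[t1, t3], t2], t4]

Expand each bracket as ab - ba; the t1-initial words give the coefficients.
Composite bracket: [t4, [[t3, t2], t1]]
Under [a, b] = ab - ba we get 8 signed associative words (2^3 = 8).
Words beginning with t1 determine it all:
  word t1t2t3t4 has sign -1, contributing -[[[t1, t2], t3], t4]
  word t1t3t2t4 has sign +1, contributing +[[[t1, t3], t2], t4]


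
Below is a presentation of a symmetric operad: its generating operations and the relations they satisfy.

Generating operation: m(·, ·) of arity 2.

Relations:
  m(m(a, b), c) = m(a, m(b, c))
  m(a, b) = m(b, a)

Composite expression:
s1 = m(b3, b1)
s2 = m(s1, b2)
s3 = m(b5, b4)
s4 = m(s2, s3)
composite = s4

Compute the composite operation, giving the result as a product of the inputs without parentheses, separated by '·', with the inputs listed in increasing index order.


Reordering under m is free, so list the b-inputs canonically.
m(b3, b1) reduces to b3 · b1
m(m(b3, b1), b2) reduces to b3 · b1 · b2
m(b5, b4) reduces to b5 · b4
m(m(m(b3, b1), b2), m(b5, b4)) reduces to b3 · b1 · b2 · b5 · b4
rearranged into index order: b1 · b2 · b3 · b4 · b5

b1 · b2 · b3 · b4 · b5


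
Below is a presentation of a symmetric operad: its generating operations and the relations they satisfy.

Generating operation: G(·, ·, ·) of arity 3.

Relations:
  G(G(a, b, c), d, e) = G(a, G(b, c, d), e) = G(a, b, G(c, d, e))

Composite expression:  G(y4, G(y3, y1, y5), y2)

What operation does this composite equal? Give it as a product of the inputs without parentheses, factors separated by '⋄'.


y4 ⋄ y3 ⋄ y1 ⋄ y5 ⋄ y2

Every regrouping of G is equal, so read the y-inputs in written order.
G(y3, y1, y5) reduces to y3 ⋄ y1 ⋄ y5
G(y4, G(y3, y1, y5), y2) reduces to y4 ⋄ y3 ⋄ y1 ⋄ y5 ⋄ y2


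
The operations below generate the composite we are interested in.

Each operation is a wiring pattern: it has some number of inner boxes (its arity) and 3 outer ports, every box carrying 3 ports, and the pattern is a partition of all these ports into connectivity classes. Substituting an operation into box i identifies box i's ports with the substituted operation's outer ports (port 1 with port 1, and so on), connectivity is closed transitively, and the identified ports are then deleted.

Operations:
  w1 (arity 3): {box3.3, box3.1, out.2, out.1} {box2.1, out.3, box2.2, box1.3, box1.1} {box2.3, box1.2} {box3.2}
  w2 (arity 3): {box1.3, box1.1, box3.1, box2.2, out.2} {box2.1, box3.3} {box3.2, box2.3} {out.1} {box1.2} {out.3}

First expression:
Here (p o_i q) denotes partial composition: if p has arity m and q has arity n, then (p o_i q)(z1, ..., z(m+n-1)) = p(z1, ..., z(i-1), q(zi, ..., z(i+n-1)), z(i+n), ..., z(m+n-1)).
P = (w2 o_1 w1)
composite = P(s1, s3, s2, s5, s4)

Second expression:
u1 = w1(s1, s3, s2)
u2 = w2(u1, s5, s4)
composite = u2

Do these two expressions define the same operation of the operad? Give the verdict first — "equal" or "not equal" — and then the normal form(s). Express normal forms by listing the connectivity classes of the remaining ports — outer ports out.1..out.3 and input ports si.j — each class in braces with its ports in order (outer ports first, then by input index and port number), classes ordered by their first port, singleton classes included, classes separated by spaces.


The first composite normalizes to {out.1} {out.2, s1.1, s1.3, s2.1, s2.3, s3.1, s3.2, s4.1, s5.2} {out.3} {s1.2, s3.3} {s2.2} {s4.2, s5.3} {s4.3, s5.1}
The second composite normalizes to {out.1} {out.2, s1.1, s1.3, s2.1, s2.3, s3.1, s3.2, s4.1, s5.2} {out.3} {s1.2, s3.3} {s2.2} {s4.2, s5.3} {s4.3, s5.1}
One common form — equal.

equal: each reduces to {out.1} {out.2, s1.1, s1.3, s2.1, s2.3, s3.1, s3.2, s4.1, s5.2} {out.3} {s1.2, s3.3} {s2.2} {s4.2, s5.3} {s4.3, s5.1}


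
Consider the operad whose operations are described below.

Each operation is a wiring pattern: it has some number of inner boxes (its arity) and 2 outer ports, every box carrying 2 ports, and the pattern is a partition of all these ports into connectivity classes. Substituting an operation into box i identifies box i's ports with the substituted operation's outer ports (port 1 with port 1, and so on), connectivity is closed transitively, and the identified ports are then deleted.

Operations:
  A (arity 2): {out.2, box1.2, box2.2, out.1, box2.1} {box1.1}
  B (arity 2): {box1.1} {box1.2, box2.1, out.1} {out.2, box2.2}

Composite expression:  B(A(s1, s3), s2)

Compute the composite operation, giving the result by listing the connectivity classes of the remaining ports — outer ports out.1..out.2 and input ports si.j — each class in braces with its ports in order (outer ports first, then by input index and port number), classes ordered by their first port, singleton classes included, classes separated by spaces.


Reachability decides: close wires over B-identified ports.
stage A: inputs (s1, s3), connectivity {out.1, out.2, s1.2, s3.1, s3.2} {s1.1}, out.j its boundary
stage B: inputs (s1, s3, s2), connectivity {out.1, s1.2, s2.1, s3.1, s3.2} {out.2, s2.2} {s1.1}, out.j its boundary

{out.1, s1.2, s2.1, s3.1, s3.2} {out.2, s2.2} {s1.1}


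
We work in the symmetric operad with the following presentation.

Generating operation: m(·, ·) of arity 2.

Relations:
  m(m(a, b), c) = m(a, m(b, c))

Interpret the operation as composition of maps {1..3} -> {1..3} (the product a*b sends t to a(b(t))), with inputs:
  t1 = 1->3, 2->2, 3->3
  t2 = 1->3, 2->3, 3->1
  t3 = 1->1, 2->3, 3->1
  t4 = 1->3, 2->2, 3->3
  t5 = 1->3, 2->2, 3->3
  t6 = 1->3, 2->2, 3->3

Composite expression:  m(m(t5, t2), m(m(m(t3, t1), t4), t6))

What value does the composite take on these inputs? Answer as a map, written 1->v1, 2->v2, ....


1->3, 2->3, 3->3


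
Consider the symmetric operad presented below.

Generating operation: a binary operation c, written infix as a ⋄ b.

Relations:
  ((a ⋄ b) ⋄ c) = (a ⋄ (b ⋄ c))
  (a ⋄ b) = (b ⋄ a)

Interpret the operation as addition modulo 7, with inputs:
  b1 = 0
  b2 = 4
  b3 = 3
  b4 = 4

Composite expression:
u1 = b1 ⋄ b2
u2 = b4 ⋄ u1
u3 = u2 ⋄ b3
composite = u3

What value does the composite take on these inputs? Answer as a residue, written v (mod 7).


(b1 ⋄ b2) = 4
(b4 ⋄ (b1 ⋄ b2)) = 1
((b4 ⋄ (b1 ⋄ b2)) ⋄ b3) = 4

4 (mod 7)


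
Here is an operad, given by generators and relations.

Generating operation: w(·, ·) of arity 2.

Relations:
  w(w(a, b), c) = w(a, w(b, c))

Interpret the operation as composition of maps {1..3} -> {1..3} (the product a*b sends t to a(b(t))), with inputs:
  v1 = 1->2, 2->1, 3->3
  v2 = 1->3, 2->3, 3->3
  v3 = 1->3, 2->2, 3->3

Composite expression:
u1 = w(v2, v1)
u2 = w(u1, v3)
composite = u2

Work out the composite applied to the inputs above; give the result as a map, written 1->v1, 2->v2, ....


w(v2, v1) = 1->3, 2->3, 3->3
w(w(v2, v1), v3) = 1->3, 2->3, 3->3

1->3, 2->3, 3->3


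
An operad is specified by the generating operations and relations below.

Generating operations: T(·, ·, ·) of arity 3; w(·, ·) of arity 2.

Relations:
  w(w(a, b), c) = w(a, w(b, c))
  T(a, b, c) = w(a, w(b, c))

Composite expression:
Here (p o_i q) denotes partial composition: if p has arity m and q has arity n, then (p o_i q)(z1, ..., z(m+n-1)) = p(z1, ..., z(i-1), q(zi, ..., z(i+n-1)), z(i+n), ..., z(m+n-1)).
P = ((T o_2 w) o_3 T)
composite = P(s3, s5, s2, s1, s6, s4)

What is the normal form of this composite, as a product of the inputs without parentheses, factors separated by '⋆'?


s3 ⋆ s5 ⋆ s2 ⋆ s1 ⋆ s6 ⋆ s4

Every regrouping of T is equal, so read the s-inputs in written order.
T(s2, s1, s6) unparenthesizes to s2 ⋆ s1 ⋆ s6
w(s5, T(s2, s1, s6)) unparenthesizes to s5 ⋆ s2 ⋆ s1 ⋆ s6
T(s3, w(s5, T(s2, s1, s6)), s4) unparenthesizes to s3 ⋆ s5 ⋆ s2 ⋆ s1 ⋆ s6 ⋆ s4


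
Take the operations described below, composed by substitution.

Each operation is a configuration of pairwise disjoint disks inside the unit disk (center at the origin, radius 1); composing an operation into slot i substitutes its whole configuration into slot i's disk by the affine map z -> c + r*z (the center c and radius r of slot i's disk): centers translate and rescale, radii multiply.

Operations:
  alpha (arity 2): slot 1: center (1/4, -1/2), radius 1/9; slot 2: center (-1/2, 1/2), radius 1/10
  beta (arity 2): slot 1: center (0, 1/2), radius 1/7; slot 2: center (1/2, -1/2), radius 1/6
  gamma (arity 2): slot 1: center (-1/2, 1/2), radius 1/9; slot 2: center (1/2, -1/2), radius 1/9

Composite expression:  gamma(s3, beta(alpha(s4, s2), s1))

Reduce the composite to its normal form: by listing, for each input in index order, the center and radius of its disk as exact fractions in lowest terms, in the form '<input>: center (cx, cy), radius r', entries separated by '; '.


s1: center (5/9, -5/9), radius 1/54; s2: center (31/63, -55/126), radius 1/630; s3: center (-1/2, 1/2), radius 1/9; s4: center (127/252, -19/42), radius 1/567

Affine substitution under gamma: radii multiply and s-centers shift.
tracing s3 down its 1-map path: center (-1/2, 1/2), radius 1/9
tracing s4 down its 3-map path: center (127/252, -19/42), radius 1/567
tracing s2 down its 3-map path: center (31/63, -55/126), radius 1/630
tracing s1 down its 2-map path: center (5/9, -5/9), radius 1/54


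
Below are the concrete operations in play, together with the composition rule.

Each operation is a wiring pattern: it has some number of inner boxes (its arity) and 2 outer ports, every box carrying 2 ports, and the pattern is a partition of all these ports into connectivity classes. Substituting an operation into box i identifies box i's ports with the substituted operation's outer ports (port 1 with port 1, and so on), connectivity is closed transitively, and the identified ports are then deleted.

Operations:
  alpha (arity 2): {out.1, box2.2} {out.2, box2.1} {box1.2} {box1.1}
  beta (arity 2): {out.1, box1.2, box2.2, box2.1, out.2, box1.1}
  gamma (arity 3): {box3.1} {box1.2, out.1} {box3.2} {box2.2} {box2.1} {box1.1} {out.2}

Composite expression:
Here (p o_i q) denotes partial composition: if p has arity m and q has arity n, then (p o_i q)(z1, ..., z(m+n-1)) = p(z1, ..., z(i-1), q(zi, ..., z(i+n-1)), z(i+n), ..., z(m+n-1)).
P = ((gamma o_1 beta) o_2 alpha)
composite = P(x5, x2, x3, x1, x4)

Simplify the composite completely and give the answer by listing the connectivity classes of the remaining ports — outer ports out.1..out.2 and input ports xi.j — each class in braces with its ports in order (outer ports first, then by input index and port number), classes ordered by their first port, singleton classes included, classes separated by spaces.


{out.1, x3.1, x3.2, x5.1, x5.2} {out.2} {x1.1} {x1.2} {x2.1} {x2.2} {x4.1} {x4.2}

Reachability decides: close wires over gamma-identified ports.
stage alpha: inputs (x2, x3), connectivity {out.1, x3.2} {out.2, x3.1} {x2.1} {x2.2}, out.j its boundary
stage beta: inputs (x5, x2, x3), connectivity {out.1, out.2, x3.1, x3.2, x5.1, x5.2} {x2.1} {x2.2}, out.j its boundary
stage gamma: inputs (x5, x2, x3, x1, x4), connectivity {out.1, x3.1, x3.2, x5.1, x5.2} {out.2} {x1.1} {x1.2} {x2.1} {x2.2} {x4.1} {x4.2}, out.j its boundary


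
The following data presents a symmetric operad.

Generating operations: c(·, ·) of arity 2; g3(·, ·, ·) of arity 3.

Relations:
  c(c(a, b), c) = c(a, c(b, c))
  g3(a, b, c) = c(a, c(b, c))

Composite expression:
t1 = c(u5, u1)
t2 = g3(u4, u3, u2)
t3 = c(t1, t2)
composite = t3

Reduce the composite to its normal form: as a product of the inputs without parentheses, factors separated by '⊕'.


u5 ⊕ u1 ⊕ u4 ⊕ u3 ⊕ u2


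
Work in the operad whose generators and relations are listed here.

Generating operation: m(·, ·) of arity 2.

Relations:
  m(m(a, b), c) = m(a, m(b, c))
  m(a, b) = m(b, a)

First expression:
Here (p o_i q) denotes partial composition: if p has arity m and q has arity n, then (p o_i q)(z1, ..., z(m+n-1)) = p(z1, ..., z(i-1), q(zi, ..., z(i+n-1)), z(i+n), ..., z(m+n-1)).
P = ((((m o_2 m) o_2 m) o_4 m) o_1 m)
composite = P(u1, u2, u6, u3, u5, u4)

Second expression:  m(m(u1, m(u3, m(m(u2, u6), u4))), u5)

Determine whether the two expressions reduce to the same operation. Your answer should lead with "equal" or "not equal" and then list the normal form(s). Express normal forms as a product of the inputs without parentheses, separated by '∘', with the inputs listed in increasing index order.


The first expression, normalized: u1 ∘ u2 ∘ u3 ∘ u4 ∘ u5 ∘ u6
The second expression, normalized: u1 ∘ u2 ∘ u3 ∘ u4 ∘ u5 ∘ u6
Identical normal forms: equal.

equal — both sides give u1 ∘ u2 ∘ u3 ∘ u4 ∘ u5 ∘ u6


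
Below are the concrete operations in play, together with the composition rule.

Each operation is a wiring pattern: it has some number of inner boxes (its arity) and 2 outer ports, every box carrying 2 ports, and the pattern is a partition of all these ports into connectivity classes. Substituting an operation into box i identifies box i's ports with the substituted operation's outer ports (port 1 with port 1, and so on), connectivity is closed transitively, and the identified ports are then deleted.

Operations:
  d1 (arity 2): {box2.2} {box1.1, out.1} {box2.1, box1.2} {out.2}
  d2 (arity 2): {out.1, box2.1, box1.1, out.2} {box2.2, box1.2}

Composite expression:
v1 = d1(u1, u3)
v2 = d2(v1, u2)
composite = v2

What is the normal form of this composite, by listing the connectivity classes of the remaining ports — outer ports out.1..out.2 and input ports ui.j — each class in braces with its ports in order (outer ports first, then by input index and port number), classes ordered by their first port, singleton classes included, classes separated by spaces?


{out.1, out.2, u1.1, u2.1} {u1.2, u3.1} {u2.2} {u3.2}

Two ports join when wires chain via d2-identified ports.
stage d1: inputs (u1, u3), connectivity {out.1, u1.1} {out.2} {u1.2, u3.1} {u3.2}, out.j its boundary
stage d2: inputs (u1, u3, u2), connectivity {out.1, out.2, u1.1, u2.1} {u1.2, u3.1} {u2.2} {u3.2}, out.j its boundary


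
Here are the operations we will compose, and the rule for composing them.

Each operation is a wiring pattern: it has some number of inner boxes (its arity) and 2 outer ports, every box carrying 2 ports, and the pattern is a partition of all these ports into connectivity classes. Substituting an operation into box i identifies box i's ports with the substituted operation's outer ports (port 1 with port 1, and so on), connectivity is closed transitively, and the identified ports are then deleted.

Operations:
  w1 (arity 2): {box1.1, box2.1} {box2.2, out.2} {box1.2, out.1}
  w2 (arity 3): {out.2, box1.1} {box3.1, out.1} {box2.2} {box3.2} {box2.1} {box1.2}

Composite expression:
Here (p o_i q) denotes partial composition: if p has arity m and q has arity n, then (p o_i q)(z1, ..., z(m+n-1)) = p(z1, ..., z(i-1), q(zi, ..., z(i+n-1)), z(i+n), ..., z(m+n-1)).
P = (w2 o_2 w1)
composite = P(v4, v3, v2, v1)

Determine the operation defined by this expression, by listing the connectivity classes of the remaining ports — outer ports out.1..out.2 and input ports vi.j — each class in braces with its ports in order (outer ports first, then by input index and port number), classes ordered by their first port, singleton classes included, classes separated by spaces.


Treat the ports identified at w2 as solder joints: merge, then drop.
the subtree at w1 composes to {out.1, v3.2} {out.2, v2.2} {v2.1, v3.1} on (v3, v2); out.j = own outer ports
the subtree at w2 composes to {out.1, v1.1} {out.2, v4.1} {v1.2} {v2.1, v3.1} {v2.2} {v3.2} {v4.2} on (v4, v3, v2, v1); out.j = own outer ports

{out.1, v1.1} {out.2, v4.1} {v1.2} {v2.1, v3.1} {v2.2} {v3.2} {v4.2}
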